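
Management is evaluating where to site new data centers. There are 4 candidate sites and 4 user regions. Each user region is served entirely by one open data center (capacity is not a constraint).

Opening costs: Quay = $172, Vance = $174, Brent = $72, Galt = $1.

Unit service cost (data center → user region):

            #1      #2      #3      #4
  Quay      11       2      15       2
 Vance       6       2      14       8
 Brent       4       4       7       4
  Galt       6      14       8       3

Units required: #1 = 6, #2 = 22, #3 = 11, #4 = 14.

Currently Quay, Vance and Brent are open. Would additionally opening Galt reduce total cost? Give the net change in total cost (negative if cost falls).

Current service cost with {Quay, Vance, Brent}: 173.
Adding Galt: each user region re-picks its cheapest; new service cost 173, saving 0.
Extra fixed cost: 1. Net change = 1 − 0 = 1.
(Totals: 591 → 592.)

No — net change +1 (cost rises by 1).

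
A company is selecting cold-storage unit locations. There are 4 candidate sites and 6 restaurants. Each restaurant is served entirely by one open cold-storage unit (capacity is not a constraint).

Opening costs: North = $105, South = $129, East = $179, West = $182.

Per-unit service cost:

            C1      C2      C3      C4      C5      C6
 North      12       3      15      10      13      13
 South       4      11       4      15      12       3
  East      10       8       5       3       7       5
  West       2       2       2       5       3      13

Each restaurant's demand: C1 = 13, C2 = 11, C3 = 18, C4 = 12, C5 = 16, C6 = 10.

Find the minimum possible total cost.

Minimum total cost: 504

For any fixed open set, each restaurant goes to its cheapest open site; total = fixed + service.
{West}: C1→West 2·13=26, C2→West 2·11=22, C3→West 2·18=36, C4→West 5·12=60, C5→West 3·16=48, C6→West 13·10=130. Service 322; fixed 182; total 504.
{South, West}: service 222 + fixed 311 = 533
{East, West}: C1→West 2·13=26, C2→West 2·11=22, C3→West 2·18=36, C4→East 3·12=36, C5→West 3·16=48, C6→East 5·10=50. Service 218; fixed 361; total 579.
{North, South, East, West}: service 198 + fixed 595 = 793
No other subset beats 504.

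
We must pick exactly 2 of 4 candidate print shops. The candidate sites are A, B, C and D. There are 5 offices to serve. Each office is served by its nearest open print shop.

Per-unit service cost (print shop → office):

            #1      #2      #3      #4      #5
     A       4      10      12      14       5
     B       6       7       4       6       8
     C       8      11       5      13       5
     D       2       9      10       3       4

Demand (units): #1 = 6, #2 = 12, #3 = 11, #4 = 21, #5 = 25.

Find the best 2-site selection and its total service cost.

Choose B and D; total service cost 303.

With exactly 2 open, each office uses its cheapest among the chosen.
{B, D}: #1→D 2·6=12, #2→B 7·12=84, #3→B 4·11=44, #4→D 3·21=63, #5→D 4·25=100. Service cost 303.
{C, D}: service cost 338
{A, D}: service cost 393
Among all 6 size-2 choices, {B, D} is lowest.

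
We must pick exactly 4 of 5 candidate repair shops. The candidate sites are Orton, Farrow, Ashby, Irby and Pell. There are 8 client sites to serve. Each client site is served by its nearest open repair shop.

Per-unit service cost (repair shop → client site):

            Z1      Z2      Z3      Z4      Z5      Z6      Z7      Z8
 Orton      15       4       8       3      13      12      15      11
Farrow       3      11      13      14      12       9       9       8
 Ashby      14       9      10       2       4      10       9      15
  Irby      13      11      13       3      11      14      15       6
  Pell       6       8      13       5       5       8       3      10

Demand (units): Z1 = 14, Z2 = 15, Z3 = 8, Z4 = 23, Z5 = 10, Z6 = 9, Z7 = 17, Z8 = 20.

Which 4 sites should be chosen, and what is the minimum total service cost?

Choose Orton, Farrow, Irby and Pell; total service cost 528.

With exactly 4 open, each client site uses its cheapest among the chosen.
{Orton, Farrow, Irby, Pell}: Z1→Farrow 3·14=42, Z2→Orton 4·15=60, Z3→Orton 8·8=64, Z4→Orton 3·23=69, Z5→Pell 5·10=50, Z6→Pell 8·9=72, Z7→Pell 3·17=51, Z8→Irby 6·20=120. Service cost 528.
{Orton, Farrow, Ashby, Pell}: service cost 535
{Orton, Ashby, Irby, Pell}: service cost 537
Among all 5 size-4 choices, {Orton, Farrow, Irby, Pell} is lowest.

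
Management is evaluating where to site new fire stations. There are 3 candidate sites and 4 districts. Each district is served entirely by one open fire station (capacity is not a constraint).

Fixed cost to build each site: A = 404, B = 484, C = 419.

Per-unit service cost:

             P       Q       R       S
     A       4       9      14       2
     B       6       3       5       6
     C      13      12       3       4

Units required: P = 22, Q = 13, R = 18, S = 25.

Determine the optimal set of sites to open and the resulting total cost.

For any fixed open set, each district goes to its cheapest open site; total = fixed + service.
{B}: P→B 6·22=132, Q→B 3·13=39, R→B 5·18=90, S→B 6·25=150. Service 411; fixed 484; total 895.
{A}: service 507 + fixed 404 = 911
{C}: service 596 + fixed 419 = 1015
{A, B, C}: service 231 + fixed 1307 = 1538
No other subset beats 895.

Open B only; minimum total cost 895.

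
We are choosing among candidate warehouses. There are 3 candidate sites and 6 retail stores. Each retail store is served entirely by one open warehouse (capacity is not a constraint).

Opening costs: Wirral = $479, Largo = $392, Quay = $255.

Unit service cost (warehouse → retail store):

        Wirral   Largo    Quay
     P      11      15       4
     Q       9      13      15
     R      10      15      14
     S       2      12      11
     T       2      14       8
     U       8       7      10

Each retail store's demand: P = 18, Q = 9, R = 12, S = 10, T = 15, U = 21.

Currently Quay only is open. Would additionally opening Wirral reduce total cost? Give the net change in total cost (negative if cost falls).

No — net change +155 (cost rises by 155).

Current service cost with {Quay}: 815.
Adding Wirral: each retail store re-picks its cheapest; new service cost 491, saving 324.
Extra fixed cost: 479. Net change = 479 − 324 = 155.
(Totals: 1070 → 1225.)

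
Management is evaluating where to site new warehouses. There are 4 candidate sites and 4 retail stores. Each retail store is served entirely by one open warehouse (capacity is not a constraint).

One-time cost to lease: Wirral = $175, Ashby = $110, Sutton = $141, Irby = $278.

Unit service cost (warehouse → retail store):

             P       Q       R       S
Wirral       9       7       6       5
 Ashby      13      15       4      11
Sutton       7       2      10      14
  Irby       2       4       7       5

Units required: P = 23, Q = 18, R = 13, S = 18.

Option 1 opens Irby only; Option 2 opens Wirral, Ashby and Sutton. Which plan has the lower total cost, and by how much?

Option 1 is cheaper by 188.

Option 1: {Irby}: P→Irby 2·23=46, Q→Irby 4·18=72, R→Irby 7·13=91, S→Irby 5·18=90. Service 299; fixed 278; total 577.
Option 2: {Wirral, Ashby, Sutton}: P→Sutton 7·23=161, Q→Sutton 2·18=36, R→Ashby 4·13=52, S→Wirral 5·18=90. Service 339; fixed 426; total 765.
Difference: |577 − 765| = 188.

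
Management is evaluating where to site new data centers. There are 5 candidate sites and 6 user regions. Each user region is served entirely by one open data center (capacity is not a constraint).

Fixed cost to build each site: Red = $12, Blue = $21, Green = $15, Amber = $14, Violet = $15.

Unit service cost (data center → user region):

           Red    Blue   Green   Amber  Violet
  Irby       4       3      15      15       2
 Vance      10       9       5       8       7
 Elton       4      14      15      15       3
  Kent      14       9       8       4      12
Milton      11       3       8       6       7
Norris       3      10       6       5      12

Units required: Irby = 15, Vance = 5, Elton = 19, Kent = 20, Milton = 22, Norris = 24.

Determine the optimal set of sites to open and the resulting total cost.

Open Red, Blue, Amber and Violet; minimum total cost 402.

For any fixed open set, each user region goes to its cheapest open site; total = fixed + service.
{Red, Blue, Amber, Violet}: Irby→Violet 2·15=30, Vance→Violet 7·5=35, Elton→Violet 3·19=57, Kent→Amber 4·20=80, Milton→Blue 3·22=66, Norris→Red 3·24=72. Service 340; fixed 62; total 402.
{Red, Blue, Green, Amber, Violet}: Irby→Violet 2·15=30, Vance→Green 5·5=25, Elton→Violet 3·19=57, Kent→Amber 4·20=80, Milton→Blue 3·22=66, Norris→Red 3·24=72. Service 330; fixed 77; total 407.
{Red, Blue, Green, Amber}: service 364 + fixed 62 = 426
{Red}: Irby→Red 4·15=60, Vance→Red 10·5=50, Elton→Red 4·19=76, Kent→Red 14·20=280, Milton→Red 11·22=242, Norris→Red 3·24=72. Service 780; fixed 12; total 792.
No other subset beats 402.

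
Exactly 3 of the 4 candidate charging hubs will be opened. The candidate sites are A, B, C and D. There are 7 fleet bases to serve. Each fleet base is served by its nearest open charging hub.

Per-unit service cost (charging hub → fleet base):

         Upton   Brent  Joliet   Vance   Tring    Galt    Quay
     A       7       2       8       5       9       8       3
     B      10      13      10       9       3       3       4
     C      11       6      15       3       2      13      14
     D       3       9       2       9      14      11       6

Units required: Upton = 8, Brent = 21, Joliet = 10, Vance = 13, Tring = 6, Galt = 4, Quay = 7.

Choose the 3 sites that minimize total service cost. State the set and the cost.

Choose A, C and D; total service cost 190.

With exactly 3 open, each fleet base uses its cheapest among the chosen.
{A, C, D}: Upton→D 3·8=24, Brent→A 2·21=42, Joliet→D 2·10=20, Vance→C 3·13=39, Tring→C 2·6=12, Galt→A 8·4=32, Quay→A 3·7=21. Service cost 190.
{A, B, D}: service cost 202
{B, C, D}: service cost 261
Among all 4 size-3 choices, {A, C, D} is lowest.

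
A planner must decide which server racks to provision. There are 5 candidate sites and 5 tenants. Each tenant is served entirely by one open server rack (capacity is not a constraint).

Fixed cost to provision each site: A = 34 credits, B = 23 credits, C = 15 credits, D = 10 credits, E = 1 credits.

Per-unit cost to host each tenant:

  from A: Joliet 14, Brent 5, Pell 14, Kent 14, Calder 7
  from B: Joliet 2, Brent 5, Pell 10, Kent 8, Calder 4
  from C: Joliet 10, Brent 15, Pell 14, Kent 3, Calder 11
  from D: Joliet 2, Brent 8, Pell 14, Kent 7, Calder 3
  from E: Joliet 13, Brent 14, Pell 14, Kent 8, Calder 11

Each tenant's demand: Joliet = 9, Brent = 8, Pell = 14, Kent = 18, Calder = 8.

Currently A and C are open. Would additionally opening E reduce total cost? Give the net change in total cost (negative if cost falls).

No — net change +1 (cost rises by 1).

Current service cost with {A, C}: 436.
Adding E: each tenant re-picks its cheapest; new service cost 436, saving 0.
Extra fixed cost: 1. Net change = 1 − 0 = 1.
(Totals: 485 → 486.)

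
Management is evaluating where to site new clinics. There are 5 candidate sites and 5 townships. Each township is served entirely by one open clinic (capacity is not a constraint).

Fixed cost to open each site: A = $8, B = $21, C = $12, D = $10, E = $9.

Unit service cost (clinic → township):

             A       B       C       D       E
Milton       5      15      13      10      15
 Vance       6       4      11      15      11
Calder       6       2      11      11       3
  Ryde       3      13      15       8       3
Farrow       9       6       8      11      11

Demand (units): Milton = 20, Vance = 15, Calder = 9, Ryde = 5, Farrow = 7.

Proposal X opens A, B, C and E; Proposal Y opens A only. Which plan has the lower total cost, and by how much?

Proposal X is cheaper by 45.

Proposal X: {A, B, C, E}: Milton→A 5·20=100, Vance→B 4·15=60, Calder→B 2·9=18, Ryde→A 3·5=15, Farrow→B 6·7=42. Service 235; fixed 50; total 285.
Proposal Y: {A}: Milton→A 5·20=100, Vance→A 6·15=90, Calder→A 6·9=54, Ryde→A 3·5=15, Farrow→A 9·7=63. Service 322; fixed 8; total 330.
Difference: |285 − 330| = 45.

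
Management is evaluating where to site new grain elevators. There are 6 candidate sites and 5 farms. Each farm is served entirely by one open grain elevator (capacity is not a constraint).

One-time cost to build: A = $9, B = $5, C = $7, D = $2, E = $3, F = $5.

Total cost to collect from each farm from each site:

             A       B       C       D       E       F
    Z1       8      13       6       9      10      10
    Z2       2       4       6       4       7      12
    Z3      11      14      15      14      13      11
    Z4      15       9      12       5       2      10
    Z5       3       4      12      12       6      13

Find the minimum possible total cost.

Minimum total cost: 38

For any fixed open set, each farm goes to its cheapest open site; total = fixed + service.
{A, E}: Z1→A 8, Z2→A 2, Z3→A 11, Z4→E 2, Z5→A 3. Service 26; fixed 12; total 38.
{D, E}: service 34 + fixed 5 = 39
{A, D}: Z1→A 8, Z2→A 2, Z3→A 11, Z4→D 5, Z5→A 3. Service 29; fixed 11; total 40.
{A, B, C, D, E, F}: Z1→C 6, Z2→A 2, Z3→A 11, Z4→E 2, Z5→A 3. Service 24; fixed 31; total 55.
No other subset beats 38.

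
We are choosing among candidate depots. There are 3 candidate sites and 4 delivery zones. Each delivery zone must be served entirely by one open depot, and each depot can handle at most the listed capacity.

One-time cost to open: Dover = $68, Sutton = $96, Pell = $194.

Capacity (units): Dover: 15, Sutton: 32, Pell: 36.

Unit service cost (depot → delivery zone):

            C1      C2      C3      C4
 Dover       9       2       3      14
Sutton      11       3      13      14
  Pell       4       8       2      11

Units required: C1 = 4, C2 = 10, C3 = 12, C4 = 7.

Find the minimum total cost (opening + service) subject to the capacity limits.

Minimum total cost: 372

Open {Dover, Sutton}: C1→Sutton 11·4=44, C2→Sutton 3·10=30, C3→Dover 3·12=36, C4→Sutton 14·7=98.
Loads: Dover carries 12/15, Sutton carries 21/32. Service 208; fixed 164; total 372.
Next best feasible plan costs 391.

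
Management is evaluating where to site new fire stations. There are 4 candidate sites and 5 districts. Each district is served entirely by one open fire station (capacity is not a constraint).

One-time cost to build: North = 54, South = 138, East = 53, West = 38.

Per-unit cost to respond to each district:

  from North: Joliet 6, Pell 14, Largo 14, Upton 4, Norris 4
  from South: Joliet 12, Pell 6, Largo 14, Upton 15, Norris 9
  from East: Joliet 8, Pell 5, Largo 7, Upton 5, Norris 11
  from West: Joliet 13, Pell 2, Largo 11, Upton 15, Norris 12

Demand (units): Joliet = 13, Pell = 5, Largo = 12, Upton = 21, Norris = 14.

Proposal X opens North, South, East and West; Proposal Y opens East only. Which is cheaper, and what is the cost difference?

Proposal Y is cheaper by 70.

Proposal X: {North, South, East, West}: Joliet→North 6·13=78, Pell→West 2·5=10, Largo→East 7·12=84, Upton→North 4·21=84, Norris→North 4·14=56. Service 312; fixed 283; total 595.
Proposal Y: {East}: Joliet→East 8·13=104, Pell→East 5·5=25, Largo→East 7·12=84, Upton→East 5·21=105, Norris→East 11·14=154. Service 472; fixed 53; total 525.
Difference: |595 − 525| = 70.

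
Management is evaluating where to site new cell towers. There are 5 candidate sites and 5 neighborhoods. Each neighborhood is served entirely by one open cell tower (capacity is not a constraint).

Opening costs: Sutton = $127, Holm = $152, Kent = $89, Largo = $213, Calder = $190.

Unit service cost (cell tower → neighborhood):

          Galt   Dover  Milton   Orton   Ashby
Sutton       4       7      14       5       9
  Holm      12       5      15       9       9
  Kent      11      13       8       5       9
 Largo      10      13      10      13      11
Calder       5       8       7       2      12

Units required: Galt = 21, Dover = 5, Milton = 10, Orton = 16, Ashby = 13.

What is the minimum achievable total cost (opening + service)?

Minimum total cost: 583

For any fixed open set, each neighborhood goes to its cheapest open site; total = fixed + service.
{Sutton}: Galt→Sutton 4·21=84, Dover→Sutton 7·5=35, Milton→Sutton 14·10=140, Orton→Sutton 5·16=80, Ashby→Sutton 9·13=117. Service 456; fixed 127; total 583.
{Calder}: Galt→Calder 5·21=105, Dover→Calder 8·5=40, Milton→Calder 7·10=70, Orton→Calder 2·16=32, Ashby→Calder 12·13=156. Service 403; fixed 190; total 593.
{Sutton, Kent}: Galt→Sutton 4·21=84, Dover→Sutton 7·5=35, Milton→Kent 8·10=80, Orton→Sutton 5·16=80, Ashby→Sutton 9·13=117. Service 396; fixed 216; total 612.
{Sutton, Holm, Kent, Largo, Calder}: Galt→Sutton 4·21=84, Dover→Holm 5·5=25, Milton→Calder 7·10=70, Orton→Calder 2·16=32, Ashby→Sutton 9·13=117. Service 328; fixed 771; total 1099.
No other subset beats 583.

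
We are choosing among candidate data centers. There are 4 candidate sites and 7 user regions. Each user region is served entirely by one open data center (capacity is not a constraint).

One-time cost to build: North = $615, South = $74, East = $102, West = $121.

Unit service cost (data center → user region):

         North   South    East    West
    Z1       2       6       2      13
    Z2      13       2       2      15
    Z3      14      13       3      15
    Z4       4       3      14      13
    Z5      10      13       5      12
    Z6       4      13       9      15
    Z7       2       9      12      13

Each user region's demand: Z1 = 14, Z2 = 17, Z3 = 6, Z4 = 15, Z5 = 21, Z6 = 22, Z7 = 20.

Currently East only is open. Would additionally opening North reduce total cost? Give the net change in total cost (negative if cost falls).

No — net change +155 (cost rises by 155).

Current service cost with {East}: 833.
Adding North: each user region re-picks its cheapest; new service cost 373, saving 460.
Extra fixed cost: 615. Net change = 615 − 460 = 155.
(Totals: 935 → 1090.)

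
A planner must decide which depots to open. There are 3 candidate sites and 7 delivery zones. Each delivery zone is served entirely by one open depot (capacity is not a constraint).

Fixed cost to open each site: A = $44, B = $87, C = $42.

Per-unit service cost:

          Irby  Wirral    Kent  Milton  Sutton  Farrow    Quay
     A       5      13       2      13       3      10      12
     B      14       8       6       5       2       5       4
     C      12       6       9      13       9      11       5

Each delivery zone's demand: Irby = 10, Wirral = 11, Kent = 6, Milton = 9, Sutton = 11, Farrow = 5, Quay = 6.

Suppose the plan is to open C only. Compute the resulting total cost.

Each delivery zone is assigned to its cheapest site among the open ones.
{C}: Irby→C 12·10=120, Wirral→C 6·11=66, Kent→C 9·6=54, Milton→C 13·9=117, Sutton→C 9·11=99, Farrow→C 11·5=55, Quay→C 5·6=30. Service 541; fixed 42; total 583.

Total cost: 583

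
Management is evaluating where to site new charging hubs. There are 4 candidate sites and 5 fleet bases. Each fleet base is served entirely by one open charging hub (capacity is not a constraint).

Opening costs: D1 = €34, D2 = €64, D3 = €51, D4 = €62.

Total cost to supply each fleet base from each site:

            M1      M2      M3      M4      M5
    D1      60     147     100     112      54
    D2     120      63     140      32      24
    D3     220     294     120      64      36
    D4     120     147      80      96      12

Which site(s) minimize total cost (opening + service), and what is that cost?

Open D1 and D2; minimum total cost 377.

For any fixed open set, each fleet base goes to its cheapest open site; total = fixed + service.
{D1, D2}: M1→D1 60, M2→D2 63, M3→D1 100, M4→D2 32, M5→D2 24. Service 279; fixed 98; total 377.
{D1, D2, D4}: M1→D1 60, M2→D2 63, M3→D4 80, M4→D2 32, M5→D4 12. Service 247; fixed 160; total 407.
{D1, D2, D3}: M1→D1 60, M2→D2 63, M3→D1 100, M4→D2 32, M5→D2 24. Service 279; fixed 149; total 428.
{D1, D2, D3, D4}: M1→D1 60, M2→D2 63, M3→D4 80, M4→D2 32, M5→D4 12. Service 247; fixed 211; total 458.
(All 15 nonempty subsets were checked; D1 and D2 is lowest.)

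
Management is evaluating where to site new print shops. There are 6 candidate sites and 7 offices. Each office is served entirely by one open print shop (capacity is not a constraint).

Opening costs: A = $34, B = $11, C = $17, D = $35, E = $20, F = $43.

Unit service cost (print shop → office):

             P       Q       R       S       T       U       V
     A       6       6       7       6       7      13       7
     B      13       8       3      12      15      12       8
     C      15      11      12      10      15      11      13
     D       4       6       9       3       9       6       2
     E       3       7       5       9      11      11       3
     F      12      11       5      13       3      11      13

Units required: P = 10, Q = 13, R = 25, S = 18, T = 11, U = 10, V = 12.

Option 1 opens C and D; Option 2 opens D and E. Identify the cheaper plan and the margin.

Option 1: {C, D}: P→D 4·10=40, Q→D 6·13=78, R→D 9·25=225, S→D 3·18=54, T→D 9·11=99, U→D 6·10=60, V→D 2·12=24. Service 580; fixed 52; total 632.
Option 2: {D, E}: P→E 3·10=30, Q→D 6·13=78, R→E 5·25=125, S→D 3·18=54, T→D 9·11=99, U→D 6·10=60, V→D 2·12=24. Service 470; fixed 55; total 525.
Difference: |632 − 525| = 107.

Option 2 is cheaper by 107.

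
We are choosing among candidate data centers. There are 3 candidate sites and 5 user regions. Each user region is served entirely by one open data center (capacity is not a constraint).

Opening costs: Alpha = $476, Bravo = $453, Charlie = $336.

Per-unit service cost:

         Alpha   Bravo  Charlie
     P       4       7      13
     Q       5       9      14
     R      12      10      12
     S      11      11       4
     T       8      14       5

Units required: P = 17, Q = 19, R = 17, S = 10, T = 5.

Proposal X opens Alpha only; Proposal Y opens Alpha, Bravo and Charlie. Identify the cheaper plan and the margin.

Proposal X: {Alpha}: P→Alpha 4·17=68, Q→Alpha 5·19=95, R→Alpha 12·17=204, S→Alpha 11·10=110, T→Alpha 8·5=40. Service 517; fixed 476; total 993.
Proposal Y: {Alpha, Bravo, Charlie}: P→Alpha 4·17=68, Q→Alpha 5·19=95, R→Bravo 10·17=170, S→Charlie 4·10=40, T→Charlie 5·5=25. Service 398; fixed 1265; total 1663.
Difference: |993 − 1663| = 670.

Proposal X is cheaper by 670.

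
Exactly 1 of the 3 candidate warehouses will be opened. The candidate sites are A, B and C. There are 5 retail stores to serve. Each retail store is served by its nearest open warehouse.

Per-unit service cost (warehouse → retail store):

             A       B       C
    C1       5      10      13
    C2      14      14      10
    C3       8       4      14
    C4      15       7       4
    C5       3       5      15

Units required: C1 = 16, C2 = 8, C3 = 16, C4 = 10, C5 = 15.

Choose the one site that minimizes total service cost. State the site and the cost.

With exactly 1 open, each retail store uses its cheapest among the chosen.
{B}: C1→B 10·16=160, C2→B 14·8=112, C3→B 4·16=64, C4→B 7·10=70, C5→B 5·15=75. Service cost 481.
{A}: service cost 515
{C}: service cost 777
Among all 3 size-1 choices, {B} is lowest.

Choose B only; total service cost 481.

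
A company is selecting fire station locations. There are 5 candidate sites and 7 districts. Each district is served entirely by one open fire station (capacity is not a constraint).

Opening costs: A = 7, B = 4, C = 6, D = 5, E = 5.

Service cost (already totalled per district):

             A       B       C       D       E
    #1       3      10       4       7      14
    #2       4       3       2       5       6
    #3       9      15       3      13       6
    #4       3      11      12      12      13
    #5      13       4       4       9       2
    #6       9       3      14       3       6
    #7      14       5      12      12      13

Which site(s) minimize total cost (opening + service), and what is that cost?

For any fixed open set, each district goes to its cheapest open site; total = fixed + service.
{A, B, C}: #1→A 3, #2→C 2, #3→C 3, #4→A 3, #5→B 4, #6→B 3, #7→B 5. Service 23; fixed 17; total 40.
{A, B}: #1→A 3, #2→B 3, #3→A 9, #4→A 3, #5→B 4, #6→B 3, #7→B 5. Service 30; fixed 11; total 41.
{A, B, E}: service 25 + fixed 16 = 41
{A, B, C, D, E}: service 21 + fixed 27 = 48
No other subset beats 40.

Open A, B and C; minimum total cost 40.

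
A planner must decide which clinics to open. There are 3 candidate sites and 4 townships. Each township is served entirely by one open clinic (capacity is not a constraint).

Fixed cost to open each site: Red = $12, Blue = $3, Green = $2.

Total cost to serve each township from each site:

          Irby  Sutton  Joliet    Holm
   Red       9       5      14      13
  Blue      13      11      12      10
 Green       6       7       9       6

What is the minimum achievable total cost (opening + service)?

Minimum total cost: 30

For any fixed open set, each township goes to its cheapest open site; total = fixed + service.
{Green}: Irby→Green 6, Sutton→Green 7, Joliet→Green 9, Holm→Green 6. Service 28; fixed 2; total 30.
{Blue, Green}: service 28 + fixed 5 = 33
{Red, Green}: service 26 + fixed 14 = 40
{Red, Blue, Green}: service 26 + fixed 17 = 43
No other subset beats 30.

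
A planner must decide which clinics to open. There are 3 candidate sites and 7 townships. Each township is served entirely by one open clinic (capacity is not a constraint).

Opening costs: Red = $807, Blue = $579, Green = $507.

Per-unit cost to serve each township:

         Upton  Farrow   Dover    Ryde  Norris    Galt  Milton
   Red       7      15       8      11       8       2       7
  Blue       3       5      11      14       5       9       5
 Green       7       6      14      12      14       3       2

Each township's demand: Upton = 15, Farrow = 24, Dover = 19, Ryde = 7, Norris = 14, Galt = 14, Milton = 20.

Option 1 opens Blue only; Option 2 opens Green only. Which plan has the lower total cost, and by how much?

Option 1: {Blue}: Upton→Blue 3·15=45, Farrow→Blue 5·24=120, Dover→Blue 11·19=209, Ryde→Blue 14·7=98, Norris→Blue 5·14=70, Galt→Blue 9·14=126, Milton→Blue 5·20=100. Service 768; fixed 579; total 1347.
Option 2: {Green}: Upton→Green 7·15=105, Farrow→Green 6·24=144, Dover→Green 14·19=266, Ryde→Green 12·7=84, Norris→Green 14·14=196, Galt→Green 3·14=42, Milton→Green 2·20=40. Service 877; fixed 507; total 1384.
Difference: |1347 − 1384| = 37.

Option 1 is cheaper by 37.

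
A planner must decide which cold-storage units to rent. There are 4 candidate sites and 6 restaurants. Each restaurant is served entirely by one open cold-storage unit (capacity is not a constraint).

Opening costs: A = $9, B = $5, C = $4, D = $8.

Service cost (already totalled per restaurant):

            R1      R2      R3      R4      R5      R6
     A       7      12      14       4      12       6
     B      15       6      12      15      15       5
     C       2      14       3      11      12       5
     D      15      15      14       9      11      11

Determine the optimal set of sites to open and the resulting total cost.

For any fixed open set, each restaurant goes to its cheapest open site; total = fixed + service.
{B, C}: R1→C 2, R2→B 6, R3→C 3, R4→C 11, R5→C 12, R6→B 5. Service 39; fixed 9; total 48.
{A, B, C}: service 32 + fixed 18 = 50
{A, C}: R1→C 2, R2→A 12, R3→C 3, R4→A 4, R5→A 12, R6→C 5. Service 38; fixed 13; total 51.
{A, B, C, D}: R1→C 2, R2→B 6, R3→C 3, R4→A 4, R5→D 11, R6→B 5. Service 31; fixed 26; total 57.
No other subset beats 48.

Open B and C; minimum total cost 48.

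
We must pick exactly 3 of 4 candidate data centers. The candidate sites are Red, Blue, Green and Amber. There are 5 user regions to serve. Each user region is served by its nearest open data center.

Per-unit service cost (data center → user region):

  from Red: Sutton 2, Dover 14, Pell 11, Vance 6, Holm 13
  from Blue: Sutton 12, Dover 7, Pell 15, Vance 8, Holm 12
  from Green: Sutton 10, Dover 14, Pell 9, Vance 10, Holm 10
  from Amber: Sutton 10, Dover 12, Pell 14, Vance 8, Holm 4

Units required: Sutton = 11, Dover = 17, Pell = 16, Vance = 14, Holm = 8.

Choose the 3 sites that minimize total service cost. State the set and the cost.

Choose Red, Blue and Amber; total service cost 433.

With exactly 3 open, each user region uses its cheapest among the chosen.
{Red, Blue, Amber}: Sutton→Red 2·11=22, Dover→Blue 7·17=119, Pell→Red 11·16=176, Vance→Red 6·14=84, Holm→Amber 4·8=32. Service cost 433.
{Red, Blue, Green}: service cost 449
{Red, Green, Amber}: service cost 486
Among all 4 size-3 choices, {Red, Blue, Amber} is lowest.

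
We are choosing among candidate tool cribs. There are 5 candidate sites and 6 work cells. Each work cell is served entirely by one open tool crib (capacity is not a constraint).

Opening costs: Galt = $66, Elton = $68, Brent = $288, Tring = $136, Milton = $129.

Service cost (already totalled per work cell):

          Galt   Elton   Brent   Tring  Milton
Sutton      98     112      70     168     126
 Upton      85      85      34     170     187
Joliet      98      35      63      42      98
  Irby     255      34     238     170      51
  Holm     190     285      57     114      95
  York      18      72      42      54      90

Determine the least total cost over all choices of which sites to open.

Minimum total cost: 594

For any fixed open set, each work cell goes to its cheapest open site; total = fixed + service.
{Galt, Elton}: Sutton→Galt 98, Upton→Galt 85, Joliet→Elton 35, Irby→Elton 34, Holm→Galt 190, York→Galt 18. Service 460; fixed 134; total 594.
{Galt, Elton, Milton}: Sutton→Galt 98, Upton→Galt 85, Joliet→Elton 35, Irby→Elton 34, Holm→Milton 95, York→Galt 18. Service 365; fixed 263; total 628.
{Elton, Brent}: service 272 + fixed 356 = 628
{Galt, Elton, Brent, Tring, Milton}: Sutton→Brent 70, Upton→Brent 34, Joliet→Elton 35, Irby→Elton 34, Holm→Brent 57, York→Galt 18. Service 248; fixed 687; total 935.
No other subset beats 594.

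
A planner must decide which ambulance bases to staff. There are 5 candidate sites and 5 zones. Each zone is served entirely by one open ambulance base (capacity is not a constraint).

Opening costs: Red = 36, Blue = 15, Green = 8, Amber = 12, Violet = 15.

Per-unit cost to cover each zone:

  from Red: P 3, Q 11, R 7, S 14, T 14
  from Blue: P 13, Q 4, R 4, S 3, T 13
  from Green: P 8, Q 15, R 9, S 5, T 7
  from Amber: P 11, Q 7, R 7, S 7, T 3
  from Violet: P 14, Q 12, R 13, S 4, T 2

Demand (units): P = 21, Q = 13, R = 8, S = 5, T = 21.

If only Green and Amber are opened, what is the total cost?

Total cost: 423

Each zone is assigned to its cheapest site among the open ones.
{Green, Amber}: P→Green 8·21=168, Q→Amber 7·13=91, R→Amber 7·8=56, S→Green 5·5=25, T→Amber 3·21=63. Service 403; fixed 20; total 423.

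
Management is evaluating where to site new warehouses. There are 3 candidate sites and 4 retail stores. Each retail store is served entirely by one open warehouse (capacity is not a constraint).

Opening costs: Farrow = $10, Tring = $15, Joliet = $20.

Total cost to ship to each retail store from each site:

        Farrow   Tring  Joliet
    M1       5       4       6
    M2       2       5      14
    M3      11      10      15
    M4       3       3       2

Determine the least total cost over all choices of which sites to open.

Minimum total cost: 31

For any fixed open set, each retail store goes to its cheapest open site; total = fixed + service.
{Farrow}: M1→Farrow 5, M2→Farrow 2, M3→Farrow 11, M4→Farrow 3. Service 21; fixed 10; total 31.
{Tring}: M1→Tring 4, M2→Tring 5, M3→Tring 10, M4→Tring 3. Service 22; fixed 15; total 37.
{Farrow, Tring}: service 19 + fixed 25 = 44
{Farrow, Tring, Joliet}: service 18 + fixed 45 = 63
No other subset beats 31.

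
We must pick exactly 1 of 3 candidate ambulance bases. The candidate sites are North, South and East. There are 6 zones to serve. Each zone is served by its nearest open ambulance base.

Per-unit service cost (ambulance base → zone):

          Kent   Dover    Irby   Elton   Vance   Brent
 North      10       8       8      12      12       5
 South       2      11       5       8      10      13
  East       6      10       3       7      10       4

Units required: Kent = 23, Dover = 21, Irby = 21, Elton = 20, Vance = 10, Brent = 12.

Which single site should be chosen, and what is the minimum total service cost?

With exactly 1 open, each zone uses its cheapest among the chosen.
{East}: Kent→East 6·23=138, Dover→East 10·21=210, Irby→East 3·21=63, Elton→East 7·20=140, Vance→East 10·10=100, Brent→East 4·12=48. Service cost 699.
{South}: service cost 798
{North}: service cost 986
Among all 3 size-1 choices, {East} is lowest.

Choose East only; total service cost 699.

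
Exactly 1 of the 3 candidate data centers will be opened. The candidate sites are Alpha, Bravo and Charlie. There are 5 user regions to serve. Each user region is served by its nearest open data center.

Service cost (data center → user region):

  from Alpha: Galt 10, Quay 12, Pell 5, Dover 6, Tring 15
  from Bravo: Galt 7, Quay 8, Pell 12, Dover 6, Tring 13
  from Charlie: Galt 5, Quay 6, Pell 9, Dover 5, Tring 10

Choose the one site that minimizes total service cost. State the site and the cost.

Choose Charlie only; total service cost 35.

With exactly 1 open, each user region uses its cheapest among the chosen.
{Charlie}: Galt→Charlie 5, Quay→Charlie 6, Pell→Charlie 9, Dover→Charlie 5, Tring→Charlie 10. Service cost 35.
{Bravo}: service cost 46
{Alpha}: service cost 48
Among all 3 size-1 choices, {Charlie} is lowest.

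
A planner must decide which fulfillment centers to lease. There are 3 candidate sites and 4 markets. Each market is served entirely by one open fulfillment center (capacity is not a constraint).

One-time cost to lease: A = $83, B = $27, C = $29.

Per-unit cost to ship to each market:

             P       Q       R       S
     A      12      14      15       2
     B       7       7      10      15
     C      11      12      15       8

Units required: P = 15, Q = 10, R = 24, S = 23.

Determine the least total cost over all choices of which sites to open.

For any fixed open set, each market goes to its cheapest open site; total = fixed + service.
{A, B}: P→B 7·15=105, Q→B 7·10=70, R→B 10·24=240, S→A 2·23=46. Service 461; fixed 110; total 571.
{A, B, C}: P→B 7·15=105, Q→B 7·10=70, R→B 10·24=240, S→A 2·23=46. Service 461; fixed 139; total 600.
{B, C}: service 599 + fixed 56 = 655
{B}: service 760 + fixed 27 = 787
No other subset beats 571.

Minimum total cost: 571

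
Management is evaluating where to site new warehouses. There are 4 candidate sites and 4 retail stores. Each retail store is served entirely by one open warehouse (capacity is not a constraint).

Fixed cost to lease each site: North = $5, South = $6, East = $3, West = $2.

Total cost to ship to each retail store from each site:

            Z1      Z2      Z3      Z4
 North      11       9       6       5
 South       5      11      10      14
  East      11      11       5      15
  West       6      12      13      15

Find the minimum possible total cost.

For any fixed open set, each retail store goes to its cheapest open site; total = fixed + service.
{North, West}: Z1→West 6, Z2→North 9, Z3→North 6, Z4→North 5. Service 26; fixed 7; total 33.
{North, East, West}: service 25 + fixed 10 = 35
{North}: Z1→North 11, Z2→North 9, Z3→North 6, Z4→North 5. Service 31; fixed 5; total 36.
{North, South, East, West}: service 24 + fixed 16 = 40
No other subset beats 33.

Minimum total cost: 33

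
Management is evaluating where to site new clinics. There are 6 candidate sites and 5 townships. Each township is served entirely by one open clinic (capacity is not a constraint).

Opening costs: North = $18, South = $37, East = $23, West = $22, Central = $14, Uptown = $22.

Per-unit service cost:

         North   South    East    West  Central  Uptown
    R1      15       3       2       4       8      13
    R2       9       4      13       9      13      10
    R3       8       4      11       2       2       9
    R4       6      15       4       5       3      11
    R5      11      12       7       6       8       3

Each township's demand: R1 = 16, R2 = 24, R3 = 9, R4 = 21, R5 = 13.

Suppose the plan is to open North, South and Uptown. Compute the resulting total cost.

Total cost: 422

Each township is assigned to its cheapest site among the open ones.
{North, South, Uptown}: R1→South 3·16=48, R2→South 4·24=96, R3→South 4·9=36, R4→North 6·21=126, R5→Uptown 3·13=39. Service 345; fixed 77; total 422.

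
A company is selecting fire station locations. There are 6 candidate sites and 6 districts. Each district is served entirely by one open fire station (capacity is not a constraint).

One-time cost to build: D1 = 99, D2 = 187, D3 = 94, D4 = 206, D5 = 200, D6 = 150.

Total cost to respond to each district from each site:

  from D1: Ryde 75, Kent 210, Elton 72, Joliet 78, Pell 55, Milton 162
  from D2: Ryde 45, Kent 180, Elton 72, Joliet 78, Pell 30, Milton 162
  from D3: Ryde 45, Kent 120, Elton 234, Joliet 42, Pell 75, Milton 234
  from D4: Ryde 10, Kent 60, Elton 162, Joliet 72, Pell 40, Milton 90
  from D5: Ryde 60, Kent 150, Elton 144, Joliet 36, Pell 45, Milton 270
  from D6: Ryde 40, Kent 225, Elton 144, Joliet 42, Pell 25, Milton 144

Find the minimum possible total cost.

Minimum total cost: 640

For any fixed open set, each district goes to its cheapest open site; total = fixed + service.
{D4}: Ryde→D4 10, Kent→D4 60, Elton→D4 162, Joliet→D4 72, Pell→D4 40, Milton→D4 90. Service 434; fixed 206; total 640.
{D1, D4}: Ryde→D4 10, Kent→D4 60, Elton→D1 72, Joliet→D4 72, Pell→D4 40, Milton→D4 90. Service 344; fixed 305; total 649.
{D1, D3}: service 496 + fixed 193 = 689
{D1, D2, D3, D4, D5, D6}: Ryde→D4 10, Kent→D4 60, Elton→D1 72, Joliet→D5 36, Pell→D6 25, Milton→D4 90. Service 293; fixed 936; total 1229.
No other subset beats 640.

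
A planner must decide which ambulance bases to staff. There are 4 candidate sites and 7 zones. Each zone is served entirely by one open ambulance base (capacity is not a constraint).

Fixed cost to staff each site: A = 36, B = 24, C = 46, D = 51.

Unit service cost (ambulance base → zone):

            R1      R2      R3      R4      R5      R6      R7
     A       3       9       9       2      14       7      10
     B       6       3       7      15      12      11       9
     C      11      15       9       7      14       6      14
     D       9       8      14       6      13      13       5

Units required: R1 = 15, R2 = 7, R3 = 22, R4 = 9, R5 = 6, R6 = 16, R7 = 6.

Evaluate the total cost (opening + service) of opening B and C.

Total cost: 620

Each zone is assigned to its cheapest site among the open ones.
{B, C}: R1→B 6·15=90, R2→B 3·7=21, R3→B 7·22=154, R4→C 7·9=63, R5→B 12·6=72, R6→C 6·16=96, R7→B 9·6=54. Service 550; fixed 70; total 620.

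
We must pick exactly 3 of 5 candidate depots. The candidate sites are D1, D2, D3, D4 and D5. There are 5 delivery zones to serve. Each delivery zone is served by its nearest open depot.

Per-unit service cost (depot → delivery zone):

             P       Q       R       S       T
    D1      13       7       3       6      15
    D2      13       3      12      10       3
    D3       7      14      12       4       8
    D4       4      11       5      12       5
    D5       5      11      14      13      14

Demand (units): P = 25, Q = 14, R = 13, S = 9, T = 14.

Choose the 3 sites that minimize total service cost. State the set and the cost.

With exactly 3 open, each delivery zone uses its cheapest among the chosen.
{D1, D2, D4}: P→D4 4·25=100, Q→D2 3·14=42, R→D1 3·13=39, S→D1 6·9=54, T→D2 3·14=42. Service cost 277.
{D2, D3, D4}: service cost 285
{D1, D2, D5}: service cost 302
Among all 10 size-3 choices, {D1, D2, D4} is lowest.

Choose D1, D2 and D4; total service cost 277.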